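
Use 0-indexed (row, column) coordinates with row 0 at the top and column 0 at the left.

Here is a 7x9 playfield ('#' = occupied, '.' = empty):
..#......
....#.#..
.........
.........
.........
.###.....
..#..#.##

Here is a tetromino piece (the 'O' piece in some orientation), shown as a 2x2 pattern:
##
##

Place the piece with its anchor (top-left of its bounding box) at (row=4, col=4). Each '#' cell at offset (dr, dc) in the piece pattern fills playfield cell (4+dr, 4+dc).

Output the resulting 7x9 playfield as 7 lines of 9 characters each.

Fill (4+0,4+0) = (4,4)
Fill (4+0,4+1) = (4,5)
Fill (4+1,4+0) = (5,4)
Fill (4+1,4+1) = (5,5)

Answer: ..#......
....#.#..
.........
.........
....##...
.#####...
..#..#.##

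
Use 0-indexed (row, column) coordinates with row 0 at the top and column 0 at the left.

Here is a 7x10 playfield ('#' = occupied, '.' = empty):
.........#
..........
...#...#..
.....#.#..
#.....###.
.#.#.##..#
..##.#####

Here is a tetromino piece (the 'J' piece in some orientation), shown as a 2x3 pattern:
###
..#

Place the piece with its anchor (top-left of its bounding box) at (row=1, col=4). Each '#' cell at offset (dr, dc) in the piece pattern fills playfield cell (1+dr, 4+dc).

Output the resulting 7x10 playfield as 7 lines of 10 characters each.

Answer: .........#
....###...
...#..##..
.....#.#..
#.....###.
.#.#.##..#
..##.#####

Derivation:
Fill (1+0,4+0) = (1,4)
Fill (1+0,4+1) = (1,5)
Fill (1+0,4+2) = (1,6)
Fill (1+1,4+2) = (2,6)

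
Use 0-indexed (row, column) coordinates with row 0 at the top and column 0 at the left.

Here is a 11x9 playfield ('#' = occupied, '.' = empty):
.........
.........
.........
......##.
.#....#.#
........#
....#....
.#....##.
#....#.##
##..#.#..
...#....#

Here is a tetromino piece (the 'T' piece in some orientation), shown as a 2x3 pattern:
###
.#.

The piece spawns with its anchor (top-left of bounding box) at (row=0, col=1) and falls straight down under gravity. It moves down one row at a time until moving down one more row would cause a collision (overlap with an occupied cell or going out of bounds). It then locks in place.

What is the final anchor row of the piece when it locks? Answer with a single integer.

Spawn at (row=0, col=1). Try each row:
  row 0: fits
  row 1: fits
  row 2: fits
  row 3: fits
  row 4: blocked -> lock at row 3

Answer: 3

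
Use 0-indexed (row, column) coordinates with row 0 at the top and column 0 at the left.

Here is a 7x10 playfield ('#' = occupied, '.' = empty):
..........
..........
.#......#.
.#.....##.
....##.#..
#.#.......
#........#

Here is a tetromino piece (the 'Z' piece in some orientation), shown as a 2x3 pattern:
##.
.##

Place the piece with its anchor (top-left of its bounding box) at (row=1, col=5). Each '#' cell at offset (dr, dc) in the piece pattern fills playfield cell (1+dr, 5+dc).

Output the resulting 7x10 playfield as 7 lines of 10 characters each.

Fill (1+0,5+0) = (1,5)
Fill (1+0,5+1) = (1,6)
Fill (1+1,5+1) = (2,6)
Fill (1+1,5+2) = (2,7)

Answer: ..........
.....##...
.#....###.
.#.....##.
....##.#..
#.#.......
#........#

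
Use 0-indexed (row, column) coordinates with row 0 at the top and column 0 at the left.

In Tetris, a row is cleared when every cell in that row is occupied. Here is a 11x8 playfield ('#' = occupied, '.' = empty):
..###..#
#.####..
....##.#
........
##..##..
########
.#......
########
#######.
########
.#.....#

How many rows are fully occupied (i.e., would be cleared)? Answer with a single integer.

Answer: 3

Derivation:
Check each row:
  row 0: 4 empty cells -> not full
  row 1: 3 empty cells -> not full
  row 2: 5 empty cells -> not full
  row 3: 8 empty cells -> not full
  row 4: 4 empty cells -> not full
  row 5: 0 empty cells -> FULL (clear)
  row 6: 7 empty cells -> not full
  row 7: 0 empty cells -> FULL (clear)
  row 8: 1 empty cell -> not full
  row 9: 0 empty cells -> FULL (clear)
  row 10: 6 empty cells -> not full
Total rows cleared: 3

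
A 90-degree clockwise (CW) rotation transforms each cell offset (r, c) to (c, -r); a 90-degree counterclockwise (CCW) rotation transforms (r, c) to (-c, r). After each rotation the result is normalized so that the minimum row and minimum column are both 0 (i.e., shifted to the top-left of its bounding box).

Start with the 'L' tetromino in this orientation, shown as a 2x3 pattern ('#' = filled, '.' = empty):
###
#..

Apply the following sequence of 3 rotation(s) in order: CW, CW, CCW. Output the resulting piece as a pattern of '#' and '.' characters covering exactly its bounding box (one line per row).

Answer: ##
.#
.#

Derivation:
Start:
###
#..
After rotation 1 (CW):
##
.#
.#
After rotation 2 (CW):
..#
###
After rotation 3 (CCW):
##
.#
.#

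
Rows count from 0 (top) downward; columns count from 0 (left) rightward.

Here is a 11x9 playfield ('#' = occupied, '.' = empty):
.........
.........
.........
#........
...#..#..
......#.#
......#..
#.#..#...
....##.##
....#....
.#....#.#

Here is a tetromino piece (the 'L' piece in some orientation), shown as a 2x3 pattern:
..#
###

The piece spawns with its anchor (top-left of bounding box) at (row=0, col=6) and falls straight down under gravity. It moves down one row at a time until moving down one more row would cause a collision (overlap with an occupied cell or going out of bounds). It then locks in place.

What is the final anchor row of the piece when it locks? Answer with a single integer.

Answer: 2

Derivation:
Spawn at (row=0, col=6). Try each row:
  row 0: fits
  row 1: fits
  row 2: fits
  row 3: blocked -> lock at row 2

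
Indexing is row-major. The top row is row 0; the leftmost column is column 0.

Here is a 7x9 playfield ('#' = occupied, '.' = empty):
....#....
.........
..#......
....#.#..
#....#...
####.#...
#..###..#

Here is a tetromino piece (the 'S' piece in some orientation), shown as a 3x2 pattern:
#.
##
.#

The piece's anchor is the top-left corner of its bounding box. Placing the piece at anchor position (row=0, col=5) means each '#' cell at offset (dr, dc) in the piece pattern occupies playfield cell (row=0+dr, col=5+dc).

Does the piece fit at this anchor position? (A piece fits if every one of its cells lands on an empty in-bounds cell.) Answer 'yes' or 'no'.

Answer: yes

Derivation:
Check each piece cell at anchor (0, 5):
  offset (0,0) -> (0,5): empty -> OK
  offset (1,0) -> (1,5): empty -> OK
  offset (1,1) -> (1,6): empty -> OK
  offset (2,1) -> (2,6): empty -> OK
All cells valid: yes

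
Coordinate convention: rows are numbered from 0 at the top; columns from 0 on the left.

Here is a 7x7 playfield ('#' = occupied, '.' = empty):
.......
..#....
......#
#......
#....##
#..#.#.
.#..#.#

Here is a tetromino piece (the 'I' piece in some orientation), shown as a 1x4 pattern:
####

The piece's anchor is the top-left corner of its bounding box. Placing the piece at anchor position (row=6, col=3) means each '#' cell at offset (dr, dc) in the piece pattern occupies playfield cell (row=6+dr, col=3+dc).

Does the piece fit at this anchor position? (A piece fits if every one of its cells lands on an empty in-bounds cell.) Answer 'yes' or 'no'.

Check each piece cell at anchor (6, 3):
  offset (0,0) -> (6,3): empty -> OK
  offset (0,1) -> (6,4): occupied ('#') -> FAIL
  offset (0,2) -> (6,5): empty -> OK
  offset (0,3) -> (6,6): occupied ('#') -> FAIL
All cells valid: no

Answer: no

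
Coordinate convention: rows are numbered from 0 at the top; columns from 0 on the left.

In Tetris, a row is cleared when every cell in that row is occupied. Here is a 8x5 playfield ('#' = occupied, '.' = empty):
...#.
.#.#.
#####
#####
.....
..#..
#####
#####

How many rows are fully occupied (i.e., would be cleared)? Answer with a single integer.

Answer: 4

Derivation:
Check each row:
  row 0: 4 empty cells -> not full
  row 1: 3 empty cells -> not full
  row 2: 0 empty cells -> FULL (clear)
  row 3: 0 empty cells -> FULL (clear)
  row 4: 5 empty cells -> not full
  row 5: 4 empty cells -> not full
  row 6: 0 empty cells -> FULL (clear)
  row 7: 0 empty cells -> FULL (clear)
Total rows cleared: 4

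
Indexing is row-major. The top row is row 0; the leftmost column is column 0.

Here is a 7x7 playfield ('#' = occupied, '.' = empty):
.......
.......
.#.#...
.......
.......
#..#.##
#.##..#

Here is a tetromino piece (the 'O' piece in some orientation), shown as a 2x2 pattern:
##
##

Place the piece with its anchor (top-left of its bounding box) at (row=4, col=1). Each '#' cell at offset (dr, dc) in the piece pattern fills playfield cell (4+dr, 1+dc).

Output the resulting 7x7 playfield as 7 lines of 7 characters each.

Answer: .......
.......
.#.#...
.......
.##....
####.##
#.##..#

Derivation:
Fill (4+0,1+0) = (4,1)
Fill (4+0,1+1) = (4,2)
Fill (4+1,1+0) = (5,1)
Fill (4+1,1+1) = (5,2)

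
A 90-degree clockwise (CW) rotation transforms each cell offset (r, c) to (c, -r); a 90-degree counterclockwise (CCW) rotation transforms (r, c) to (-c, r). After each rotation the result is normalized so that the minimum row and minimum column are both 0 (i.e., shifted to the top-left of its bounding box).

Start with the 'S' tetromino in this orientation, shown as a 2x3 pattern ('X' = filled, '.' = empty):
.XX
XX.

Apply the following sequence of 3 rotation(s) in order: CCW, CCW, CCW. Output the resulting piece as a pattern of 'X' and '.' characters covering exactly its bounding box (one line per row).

Start:
.XX
XX.
After rotation 1 (CCW):
X.
XX
.X
After rotation 2 (CCW):
.XX
XX.
After rotation 3 (CCW):
X.
XX
.X

Answer: X.
XX
.X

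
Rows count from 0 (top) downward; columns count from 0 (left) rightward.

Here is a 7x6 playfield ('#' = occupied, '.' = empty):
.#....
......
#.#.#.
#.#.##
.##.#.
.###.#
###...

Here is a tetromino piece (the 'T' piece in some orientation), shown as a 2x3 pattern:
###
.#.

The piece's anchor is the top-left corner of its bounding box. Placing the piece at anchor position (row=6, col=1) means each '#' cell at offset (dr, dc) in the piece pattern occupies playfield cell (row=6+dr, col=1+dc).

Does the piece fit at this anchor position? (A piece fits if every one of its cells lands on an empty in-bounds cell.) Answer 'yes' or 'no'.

Check each piece cell at anchor (6, 1):
  offset (0,0) -> (6,1): occupied ('#') -> FAIL
  offset (0,1) -> (6,2): occupied ('#') -> FAIL
  offset (0,2) -> (6,3): empty -> OK
  offset (1,1) -> (7,2): out of bounds -> FAIL
All cells valid: no

Answer: no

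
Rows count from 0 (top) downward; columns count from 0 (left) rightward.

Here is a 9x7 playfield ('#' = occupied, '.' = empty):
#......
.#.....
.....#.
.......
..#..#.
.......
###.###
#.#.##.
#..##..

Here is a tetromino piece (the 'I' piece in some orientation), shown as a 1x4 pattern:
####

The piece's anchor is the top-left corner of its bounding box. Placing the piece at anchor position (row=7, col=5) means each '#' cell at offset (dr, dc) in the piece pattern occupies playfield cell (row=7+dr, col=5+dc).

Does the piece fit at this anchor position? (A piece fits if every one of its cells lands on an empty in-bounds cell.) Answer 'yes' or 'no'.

Check each piece cell at anchor (7, 5):
  offset (0,0) -> (7,5): occupied ('#') -> FAIL
  offset (0,1) -> (7,6): empty -> OK
  offset (0,2) -> (7,7): out of bounds -> FAIL
  offset (0,3) -> (7,8): out of bounds -> FAIL
All cells valid: no

Answer: no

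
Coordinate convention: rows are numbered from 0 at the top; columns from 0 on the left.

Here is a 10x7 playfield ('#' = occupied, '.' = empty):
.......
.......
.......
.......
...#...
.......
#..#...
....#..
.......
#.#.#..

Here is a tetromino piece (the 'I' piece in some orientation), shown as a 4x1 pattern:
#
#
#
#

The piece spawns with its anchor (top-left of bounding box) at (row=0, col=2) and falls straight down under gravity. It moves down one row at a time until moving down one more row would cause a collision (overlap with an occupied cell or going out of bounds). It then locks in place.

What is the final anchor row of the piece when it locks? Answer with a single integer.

Answer: 5

Derivation:
Spawn at (row=0, col=2). Try each row:
  row 0: fits
  row 1: fits
  row 2: fits
  row 3: fits
  row 4: fits
  row 5: fits
  row 6: blocked -> lock at row 5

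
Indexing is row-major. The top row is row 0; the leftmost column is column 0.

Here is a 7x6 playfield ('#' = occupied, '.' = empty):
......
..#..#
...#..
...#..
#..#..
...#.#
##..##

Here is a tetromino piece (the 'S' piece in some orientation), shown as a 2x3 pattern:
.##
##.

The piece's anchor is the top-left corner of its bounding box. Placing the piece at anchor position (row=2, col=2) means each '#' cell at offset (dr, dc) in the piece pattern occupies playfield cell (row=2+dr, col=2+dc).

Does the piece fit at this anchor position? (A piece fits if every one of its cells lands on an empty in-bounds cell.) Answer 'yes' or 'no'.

Answer: no

Derivation:
Check each piece cell at anchor (2, 2):
  offset (0,1) -> (2,3): occupied ('#') -> FAIL
  offset (0,2) -> (2,4): empty -> OK
  offset (1,0) -> (3,2): empty -> OK
  offset (1,1) -> (3,3): occupied ('#') -> FAIL
All cells valid: no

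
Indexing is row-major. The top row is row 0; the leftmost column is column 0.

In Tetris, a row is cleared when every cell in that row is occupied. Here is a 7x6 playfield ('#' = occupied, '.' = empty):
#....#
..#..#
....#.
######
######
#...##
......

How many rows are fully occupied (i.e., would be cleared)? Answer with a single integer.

Check each row:
  row 0: 4 empty cells -> not full
  row 1: 4 empty cells -> not full
  row 2: 5 empty cells -> not full
  row 3: 0 empty cells -> FULL (clear)
  row 4: 0 empty cells -> FULL (clear)
  row 5: 3 empty cells -> not full
  row 6: 6 empty cells -> not full
Total rows cleared: 2

Answer: 2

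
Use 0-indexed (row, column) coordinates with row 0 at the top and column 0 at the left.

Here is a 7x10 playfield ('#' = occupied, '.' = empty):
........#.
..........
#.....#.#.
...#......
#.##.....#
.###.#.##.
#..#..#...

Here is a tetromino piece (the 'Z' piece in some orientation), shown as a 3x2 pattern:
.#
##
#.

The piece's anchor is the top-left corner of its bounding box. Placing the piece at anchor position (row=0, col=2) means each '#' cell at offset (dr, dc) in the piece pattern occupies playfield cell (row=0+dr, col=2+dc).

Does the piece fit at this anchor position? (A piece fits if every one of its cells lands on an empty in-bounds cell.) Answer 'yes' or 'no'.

Answer: yes

Derivation:
Check each piece cell at anchor (0, 2):
  offset (0,1) -> (0,3): empty -> OK
  offset (1,0) -> (1,2): empty -> OK
  offset (1,1) -> (1,3): empty -> OK
  offset (2,0) -> (2,2): empty -> OK
All cells valid: yes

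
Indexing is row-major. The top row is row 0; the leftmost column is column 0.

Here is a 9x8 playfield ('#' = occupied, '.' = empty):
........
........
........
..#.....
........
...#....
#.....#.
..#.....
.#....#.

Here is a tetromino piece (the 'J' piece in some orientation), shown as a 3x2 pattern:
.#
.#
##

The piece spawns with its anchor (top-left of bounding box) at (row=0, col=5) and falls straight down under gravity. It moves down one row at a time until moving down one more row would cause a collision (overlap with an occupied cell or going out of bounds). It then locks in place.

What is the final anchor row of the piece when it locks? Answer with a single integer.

Answer: 3

Derivation:
Spawn at (row=0, col=5). Try each row:
  row 0: fits
  row 1: fits
  row 2: fits
  row 3: fits
  row 4: blocked -> lock at row 3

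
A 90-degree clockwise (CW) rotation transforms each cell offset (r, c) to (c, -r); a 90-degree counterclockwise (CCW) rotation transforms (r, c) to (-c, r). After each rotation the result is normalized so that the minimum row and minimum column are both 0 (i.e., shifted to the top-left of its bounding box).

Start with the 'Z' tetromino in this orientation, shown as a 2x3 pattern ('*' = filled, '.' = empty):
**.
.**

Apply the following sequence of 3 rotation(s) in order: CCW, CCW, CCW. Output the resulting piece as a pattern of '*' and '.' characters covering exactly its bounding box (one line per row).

Start:
**.
.**
After rotation 1 (CCW):
.*
**
*.
After rotation 2 (CCW):
**.
.**
After rotation 3 (CCW):
.*
**
*.

Answer: .*
**
*.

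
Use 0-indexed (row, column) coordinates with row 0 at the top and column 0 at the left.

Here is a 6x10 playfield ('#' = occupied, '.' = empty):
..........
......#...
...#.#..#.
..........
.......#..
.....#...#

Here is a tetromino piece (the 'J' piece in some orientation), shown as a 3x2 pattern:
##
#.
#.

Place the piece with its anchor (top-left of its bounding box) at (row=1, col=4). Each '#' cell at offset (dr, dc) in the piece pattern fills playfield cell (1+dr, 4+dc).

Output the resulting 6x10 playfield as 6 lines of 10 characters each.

Fill (1+0,4+0) = (1,4)
Fill (1+0,4+1) = (1,5)
Fill (1+1,4+0) = (2,4)
Fill (1+2,4+0) = (3,4)

Answer: ..........
....###...
...###..#.
....#.....
.......#..
.....#...#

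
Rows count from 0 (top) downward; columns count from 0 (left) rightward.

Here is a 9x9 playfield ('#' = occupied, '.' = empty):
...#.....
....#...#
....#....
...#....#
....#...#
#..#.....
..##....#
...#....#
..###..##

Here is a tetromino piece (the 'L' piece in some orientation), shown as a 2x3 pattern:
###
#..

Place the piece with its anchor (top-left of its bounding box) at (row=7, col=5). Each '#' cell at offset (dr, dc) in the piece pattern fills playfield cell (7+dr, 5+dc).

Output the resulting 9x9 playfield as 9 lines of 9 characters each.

Answer: ...#.....
....#...#
....#....
...#....#
....#...#
#..#.....
..##....#
...#.####
..####.##

Derivation:
Fill (7+0,5+0) = (7,5)
Fill (7+0,5+1) = (7,6)
Fill (7+0,5+2) = (7,7)
Fill (7+1,5+0) = (8,5)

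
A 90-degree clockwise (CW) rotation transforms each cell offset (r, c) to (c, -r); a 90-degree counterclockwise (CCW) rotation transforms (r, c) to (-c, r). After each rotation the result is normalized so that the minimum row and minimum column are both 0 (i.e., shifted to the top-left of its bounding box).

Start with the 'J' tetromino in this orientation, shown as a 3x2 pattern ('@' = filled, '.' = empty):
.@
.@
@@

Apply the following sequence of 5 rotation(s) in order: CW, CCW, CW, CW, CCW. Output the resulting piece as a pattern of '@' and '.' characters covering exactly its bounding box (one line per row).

Start:
.@
.@
@@
After rotation 1 (CW):
@..
@@@
After rotation 2 (CCW):
.@
.@
@@
After rotation 3 (CW):
@..
@@@
After rotation 4 (CW):
@@
@.
@.
After rotation 5 (CCW):
@..
@@@

Answer: @..
@@@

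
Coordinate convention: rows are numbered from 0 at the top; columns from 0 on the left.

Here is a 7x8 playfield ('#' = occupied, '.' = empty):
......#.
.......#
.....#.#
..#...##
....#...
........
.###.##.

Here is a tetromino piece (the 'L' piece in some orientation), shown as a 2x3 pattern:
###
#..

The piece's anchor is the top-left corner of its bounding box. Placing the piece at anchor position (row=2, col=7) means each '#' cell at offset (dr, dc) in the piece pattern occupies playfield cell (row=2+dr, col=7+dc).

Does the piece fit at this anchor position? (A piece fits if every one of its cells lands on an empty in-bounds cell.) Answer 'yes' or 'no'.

Answer: no

Derivation:
Check each piece cell at anchor (2, 7):
  offset (0,0) -> (2,7): occupied ('#') -> FAIL
  offset (0,1) -> (2,8): out of bounds -> FAIL
  offset (0,2) -> (2,9): out of bounds -> FAIL
  offset (1,0) -> (3,7): occupied ('#') -> FAIL
All cells valid: no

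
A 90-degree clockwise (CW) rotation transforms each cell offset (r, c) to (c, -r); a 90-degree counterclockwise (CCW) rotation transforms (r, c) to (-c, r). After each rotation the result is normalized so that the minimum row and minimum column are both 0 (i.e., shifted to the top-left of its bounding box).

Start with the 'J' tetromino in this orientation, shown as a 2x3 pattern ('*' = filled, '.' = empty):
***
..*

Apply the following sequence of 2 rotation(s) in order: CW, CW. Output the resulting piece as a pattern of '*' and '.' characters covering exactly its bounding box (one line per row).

Answer: *..
***

Derivation:
Start:
***
..*
After rotation 1 (CW):
.*
.*
**
After rotation 2 (CW):
*..
***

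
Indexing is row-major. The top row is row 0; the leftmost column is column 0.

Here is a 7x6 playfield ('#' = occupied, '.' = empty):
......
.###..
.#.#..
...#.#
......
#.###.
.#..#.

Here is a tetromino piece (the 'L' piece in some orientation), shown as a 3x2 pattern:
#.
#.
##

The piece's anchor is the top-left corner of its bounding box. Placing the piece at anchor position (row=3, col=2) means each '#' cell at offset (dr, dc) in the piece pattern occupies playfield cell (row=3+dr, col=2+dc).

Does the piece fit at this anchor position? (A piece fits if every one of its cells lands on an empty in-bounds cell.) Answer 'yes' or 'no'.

Check each piece cell at anchor (3, 2):
  offset (0,0) -> (3,2): empty -> OK
  offset (1,0) -> (4,2): empty -> OK
  offset (2,0) -> (5,2): occupied ('#') -> FAIL
  offset (2,1) -> (5,3): occupied ('#') -> FAIL
All cells valid: no

Answer: no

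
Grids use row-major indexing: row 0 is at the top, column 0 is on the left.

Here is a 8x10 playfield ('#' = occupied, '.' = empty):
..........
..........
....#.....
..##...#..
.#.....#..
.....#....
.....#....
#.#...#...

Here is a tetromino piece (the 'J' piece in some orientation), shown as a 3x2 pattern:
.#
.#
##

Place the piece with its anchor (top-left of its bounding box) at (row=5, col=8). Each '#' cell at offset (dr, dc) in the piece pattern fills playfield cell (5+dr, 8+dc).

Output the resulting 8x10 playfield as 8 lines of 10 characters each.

Fill (5+0,8+1) = (5,9)
Fill (5+1,8+1) = (6,9)
Fill (5+2,8+0) = (7,8)
Fill (5+2,8+1) = (7,9)

Answer: ..........
..........
....#.....
..##...#..
.#.....#..
.....#...#
.....#...#
#.#...#.##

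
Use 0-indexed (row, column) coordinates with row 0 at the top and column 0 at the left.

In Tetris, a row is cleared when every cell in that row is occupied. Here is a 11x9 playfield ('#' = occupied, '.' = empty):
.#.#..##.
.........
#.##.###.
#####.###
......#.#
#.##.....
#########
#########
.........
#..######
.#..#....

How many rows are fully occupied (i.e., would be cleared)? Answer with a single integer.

Answer: 2

Derivation:
Check each row:
  row 0: 5 empty cells -> not full
  row 1: 9 empty cells -> not full
  row 2: 3 empty cells -> not full
  row 3: 1 empty cell -> not full
  row 4: 7 empty cells -> not full
  row 5: 6 empty cells -> not full
  row 6: 0 empty cells -> FULL (clear)
  row 7: 0 empty cells -> FULL (clear)
  row 8: 9 empty cells -> not full
  row 9: 2 empty cells -> not full
  row 10: 7 empty cells -> not full
Total rows cleared: 2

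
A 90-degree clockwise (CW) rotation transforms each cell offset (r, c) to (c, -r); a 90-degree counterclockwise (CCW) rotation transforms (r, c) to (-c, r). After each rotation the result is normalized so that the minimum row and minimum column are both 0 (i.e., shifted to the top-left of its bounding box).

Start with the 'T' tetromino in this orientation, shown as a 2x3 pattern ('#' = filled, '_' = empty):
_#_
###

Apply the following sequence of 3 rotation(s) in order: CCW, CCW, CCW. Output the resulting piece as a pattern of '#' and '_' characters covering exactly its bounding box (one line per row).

Start:
_#_
###
After rotation 1 (CCW):
_#
##
_#
After rotation 2 (CCW):
###
_#_
After rotation 3 (CCW):
#_
##
#_

Answer: #_
##
#_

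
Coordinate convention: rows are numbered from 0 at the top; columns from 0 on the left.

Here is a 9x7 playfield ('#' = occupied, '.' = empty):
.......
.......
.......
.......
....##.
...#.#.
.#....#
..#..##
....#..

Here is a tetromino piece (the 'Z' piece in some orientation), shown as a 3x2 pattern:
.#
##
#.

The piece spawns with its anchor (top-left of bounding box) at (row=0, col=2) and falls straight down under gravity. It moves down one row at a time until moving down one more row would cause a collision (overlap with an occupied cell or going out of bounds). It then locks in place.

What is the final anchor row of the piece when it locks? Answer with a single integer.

Answer: 3

Derivation:
Spawn at (row=0, col=2). Try each row:
  row 0: fits
  row 1: fits
  row 2: fits
  row 3: fits
  row 4: blocked -> lock at row 3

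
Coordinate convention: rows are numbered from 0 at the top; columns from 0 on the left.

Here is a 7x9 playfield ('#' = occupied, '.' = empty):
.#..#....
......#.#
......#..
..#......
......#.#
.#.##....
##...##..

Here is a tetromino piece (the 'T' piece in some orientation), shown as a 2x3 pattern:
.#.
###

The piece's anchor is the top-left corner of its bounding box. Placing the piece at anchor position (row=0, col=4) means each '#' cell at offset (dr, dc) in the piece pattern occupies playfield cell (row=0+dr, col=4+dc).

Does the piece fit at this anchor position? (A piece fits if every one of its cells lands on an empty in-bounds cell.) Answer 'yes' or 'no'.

Check each piece cell at anchor (0, 4):
  offset (0,1) -> (0,5): empty -> OK
  offset (1,0) -> (1,4): empty -> OK
  offset (1,1) -> (1,5): empty -> OK
  offset (1,2) -> (1,6): occupied ('#') -> FAIL
All cells valid: no

Answer: no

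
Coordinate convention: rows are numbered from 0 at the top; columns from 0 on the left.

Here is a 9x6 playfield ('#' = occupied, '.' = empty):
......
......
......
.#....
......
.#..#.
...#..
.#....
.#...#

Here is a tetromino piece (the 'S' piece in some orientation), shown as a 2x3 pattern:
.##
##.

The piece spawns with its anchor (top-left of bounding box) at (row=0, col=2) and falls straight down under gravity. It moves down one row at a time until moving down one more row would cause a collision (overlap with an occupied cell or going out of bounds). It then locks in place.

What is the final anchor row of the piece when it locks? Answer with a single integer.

Answer: 4

Derivation:
Spawn at (row=0, col=2). Try each row:
  row 0: fits
  row 1: fits
  row 2: fits
  row 3: fits
  row 4: fits
  row 5: blocked -> lock at row 4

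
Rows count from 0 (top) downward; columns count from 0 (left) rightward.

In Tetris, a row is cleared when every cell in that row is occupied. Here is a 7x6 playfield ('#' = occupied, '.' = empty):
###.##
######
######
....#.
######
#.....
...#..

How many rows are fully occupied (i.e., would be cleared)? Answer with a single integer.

Answer: 3

Derivation:
Check each row:
  row 0: 1 empty cell -> not full
  row 1: 0 empty cells -> FULL (clear)
  row 2: 0 empty cells -> FULL (clear)
  row 3: 5 empty cells -> not full
  row 4: 0 empty cells -> FULL (clear)
  row 5: 5 empty cells -> not full
  row 6: 5 empty cells -> not full
Total rows cleared: 3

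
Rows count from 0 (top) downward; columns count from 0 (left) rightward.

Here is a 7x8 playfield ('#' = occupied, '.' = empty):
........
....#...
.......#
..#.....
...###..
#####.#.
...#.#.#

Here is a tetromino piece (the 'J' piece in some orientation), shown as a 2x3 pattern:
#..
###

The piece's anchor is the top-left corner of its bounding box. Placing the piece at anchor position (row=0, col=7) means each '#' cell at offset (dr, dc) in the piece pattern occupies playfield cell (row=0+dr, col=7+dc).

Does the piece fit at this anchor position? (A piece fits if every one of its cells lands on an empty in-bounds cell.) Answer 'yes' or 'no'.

Check each piece cell at anchor (0, 7):
  offset (0,0) -> (0,7): empty -> OK
  offset (1,0) -> (1,7): empty -> OK
  offset (1,1) -> (1,8): out of bounds -> FAIL
  offset (1,2) -> (1,9): out of bounds -> FAIL
All cells valid: no

Answer: no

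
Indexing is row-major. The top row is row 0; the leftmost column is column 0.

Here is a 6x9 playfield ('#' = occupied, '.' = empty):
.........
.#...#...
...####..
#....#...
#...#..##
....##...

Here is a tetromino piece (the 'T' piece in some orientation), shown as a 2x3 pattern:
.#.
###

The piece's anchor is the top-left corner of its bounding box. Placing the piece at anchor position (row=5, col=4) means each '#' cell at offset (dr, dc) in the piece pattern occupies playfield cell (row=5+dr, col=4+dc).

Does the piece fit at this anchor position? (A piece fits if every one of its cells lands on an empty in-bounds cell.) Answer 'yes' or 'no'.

Check each piece cell at anchor (5, 4):
  offset (0,1) -> (5,5): occupied ('#') -> FAIL
  offset (1,0) -> (6,4): out of bounds -> FAIL
  offset (1,1) -> (6,5): out of bounds -> FAIL
  offset (1,2) -> (6,6): out of bounds -> FAIL
All cells valid: no

Answer: no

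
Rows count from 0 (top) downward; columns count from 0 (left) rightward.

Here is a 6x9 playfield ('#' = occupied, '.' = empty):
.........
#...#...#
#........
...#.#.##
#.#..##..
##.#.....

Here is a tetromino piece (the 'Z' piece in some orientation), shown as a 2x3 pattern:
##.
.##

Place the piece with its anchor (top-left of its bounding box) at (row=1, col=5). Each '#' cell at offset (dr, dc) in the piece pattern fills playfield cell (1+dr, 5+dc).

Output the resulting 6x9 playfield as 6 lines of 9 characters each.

Fill (1+0,5+0) = (1,5)
Fill (1+0,5+1) = (1,6)
Fill (1+1,5+1) = (2,6)
Fill (1+1,5+2) = (2,7)

Answer: .........
#...###.#
#.....##.
...#.#.##
#.#..##..
##.#.....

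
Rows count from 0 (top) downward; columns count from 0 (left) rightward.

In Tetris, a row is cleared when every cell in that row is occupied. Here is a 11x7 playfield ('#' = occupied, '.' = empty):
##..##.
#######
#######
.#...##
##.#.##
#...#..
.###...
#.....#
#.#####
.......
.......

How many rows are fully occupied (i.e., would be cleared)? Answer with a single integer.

Answer: 2

Derivation:
Check each row:
  row 0: 3 empty cells -> not full
  row 1: 0 empty cells -> FULL (clear)
  row 2: 0 empty cells -> FULL (clear)
  row 3: 4 empty cells -> not full
  row 4: 2 empty cells -> not full
  row 5: 5 empty cells -> not full
  row 6: 4 empty cells -> not full
  row 7: 5 empty cells -> not full
  row 8: 1 empty cell -> not full
  row 9: 7 empty cells -> not full
  row 10: 7 empty cells -> not full
Total rows cleared: 2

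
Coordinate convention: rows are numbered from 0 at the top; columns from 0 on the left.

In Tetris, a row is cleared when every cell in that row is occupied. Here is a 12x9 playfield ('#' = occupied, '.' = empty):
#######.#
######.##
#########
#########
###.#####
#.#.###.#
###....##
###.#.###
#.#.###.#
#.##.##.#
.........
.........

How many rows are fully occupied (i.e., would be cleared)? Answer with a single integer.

Answer: 2

Derivation:
Check each row:
  row 0: 1 empty cell -> not full
  row 1: 1 empty cell -> not full
  row 2: 0 empty cells -> FULL (clear)
  row 3: 0 empty cells -> FULL (clear)
  row 4: 1 empty cell -> not full
  row 5: 3 empty cells -> not full
  row 6: 4 empty cells -> not full
  row 7: 2 empty cells -> not full
  row 8: 3 empty cells -> not full
  row 9: 3 empty cells -> not full
  row 10: 9 empty cells -> not full
  row 11: 9 empty cells -> not full
Total rows cleared: 2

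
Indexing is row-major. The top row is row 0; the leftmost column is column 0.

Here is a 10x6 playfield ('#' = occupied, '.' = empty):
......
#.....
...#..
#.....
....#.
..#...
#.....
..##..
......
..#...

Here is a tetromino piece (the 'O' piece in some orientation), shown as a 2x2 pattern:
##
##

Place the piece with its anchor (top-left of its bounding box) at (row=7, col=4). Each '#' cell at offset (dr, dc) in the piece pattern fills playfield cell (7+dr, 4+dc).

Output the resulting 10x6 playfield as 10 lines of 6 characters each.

Answer: ......
#.....
...#..
#.....
....#.
..#...
#.....
..####
....##
..#...

Derivation:
Fill (7+0,4+0) = (7,4)
Fill (7+0,4+1) = (7,5)
Fill (7+1,4+0) = (8,4)
Fill (7+1,4+1) = (8,5)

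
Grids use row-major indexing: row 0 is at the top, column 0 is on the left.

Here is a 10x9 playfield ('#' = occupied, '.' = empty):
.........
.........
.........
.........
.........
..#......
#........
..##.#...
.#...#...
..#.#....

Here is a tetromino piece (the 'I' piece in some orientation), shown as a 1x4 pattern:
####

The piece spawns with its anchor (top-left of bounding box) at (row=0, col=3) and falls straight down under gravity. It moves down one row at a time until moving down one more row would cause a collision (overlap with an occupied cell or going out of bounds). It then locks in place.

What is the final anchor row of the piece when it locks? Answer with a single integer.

Spawn at (row=0, col=3). Try each row:
  row 0: fits
  row 1: fits
  row 2: fits
  row 3: fits
  row 4: fits
  row 5: fits
  row 6: fits
  row 7: blocked -> lock at row 6

Answer: 6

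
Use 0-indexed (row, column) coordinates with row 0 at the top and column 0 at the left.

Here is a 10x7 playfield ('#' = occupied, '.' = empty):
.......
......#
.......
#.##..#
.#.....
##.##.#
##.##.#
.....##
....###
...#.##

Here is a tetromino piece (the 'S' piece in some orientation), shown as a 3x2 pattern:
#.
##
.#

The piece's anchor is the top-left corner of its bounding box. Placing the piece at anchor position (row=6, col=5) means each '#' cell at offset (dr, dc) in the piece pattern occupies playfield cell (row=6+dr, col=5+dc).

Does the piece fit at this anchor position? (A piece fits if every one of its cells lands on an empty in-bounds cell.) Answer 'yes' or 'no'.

Answer: no

Derivation:
Check each piece cell at anchor (6, 5):
  offset (0,0) -> (6,5): empty -> OK
  offset (1,0) -> (7,5): occupied ('#') -> FAIL
  offset (1,1) -> (7,6): occupied ('#') -> FAIL
  offset (2,1) -> (8,6): occupied ('#') -> FAIL
All cells valid: no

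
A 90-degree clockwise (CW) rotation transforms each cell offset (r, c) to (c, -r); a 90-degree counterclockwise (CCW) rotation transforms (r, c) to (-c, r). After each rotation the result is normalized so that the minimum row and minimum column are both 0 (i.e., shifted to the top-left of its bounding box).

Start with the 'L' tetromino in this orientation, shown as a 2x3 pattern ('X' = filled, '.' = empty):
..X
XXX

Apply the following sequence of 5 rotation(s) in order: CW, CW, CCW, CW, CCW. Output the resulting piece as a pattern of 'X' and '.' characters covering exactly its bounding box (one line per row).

Start:
..X
XXX
After rotation 1 (CW):
X.
X.
XX
After rotation 2 (CW):
XXX
X..
After rotation 3 (CCW):
X.
X.
XX
After rotation 4 (CW):
XXX
X..
After rotation 5 (CCW):
X.
X.
XX

Answer: X.
X.
XX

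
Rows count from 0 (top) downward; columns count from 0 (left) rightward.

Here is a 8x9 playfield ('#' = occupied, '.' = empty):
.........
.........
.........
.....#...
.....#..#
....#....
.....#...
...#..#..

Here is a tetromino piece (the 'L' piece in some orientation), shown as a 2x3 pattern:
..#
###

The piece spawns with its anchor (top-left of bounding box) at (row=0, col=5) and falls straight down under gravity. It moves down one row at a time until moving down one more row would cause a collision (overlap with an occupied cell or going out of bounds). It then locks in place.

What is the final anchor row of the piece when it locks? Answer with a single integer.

Answer: 1

Derivation:
Spawn at (row=0, col=5). Try each row:
  row 0: fits
  row 1: fits
  row 2: blocked -> lock at row 1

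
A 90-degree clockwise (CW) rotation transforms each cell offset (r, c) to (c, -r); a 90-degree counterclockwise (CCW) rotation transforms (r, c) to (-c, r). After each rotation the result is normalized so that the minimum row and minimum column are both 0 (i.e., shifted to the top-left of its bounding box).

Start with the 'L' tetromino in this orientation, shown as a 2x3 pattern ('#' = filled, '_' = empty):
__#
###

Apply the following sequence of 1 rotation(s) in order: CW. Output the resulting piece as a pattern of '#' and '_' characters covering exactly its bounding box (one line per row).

Answer: #_
#_
##

Derivation:
Start:
__#
###
After rotation 1 (CW):
#_
#_
##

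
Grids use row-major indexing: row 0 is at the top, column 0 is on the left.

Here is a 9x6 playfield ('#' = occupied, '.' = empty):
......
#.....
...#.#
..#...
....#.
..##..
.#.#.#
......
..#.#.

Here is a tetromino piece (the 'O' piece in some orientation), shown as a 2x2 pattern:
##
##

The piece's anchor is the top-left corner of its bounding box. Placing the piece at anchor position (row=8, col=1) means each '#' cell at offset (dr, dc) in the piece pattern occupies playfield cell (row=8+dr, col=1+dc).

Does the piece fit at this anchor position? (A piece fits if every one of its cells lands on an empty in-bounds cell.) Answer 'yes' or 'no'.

Check each piece cell at anchor (8, 1):
  offset (0,0) -> (8,1): empty -> OK
  offset (0,1) -> (8,2): occupied ('#') -> FAIL
  offset (1,0) -> (9,1): out of bounds -> FAIL
  offset (1,1) -> (9,2): out of bounds -> FAIL
All cells valid: no

Answer: no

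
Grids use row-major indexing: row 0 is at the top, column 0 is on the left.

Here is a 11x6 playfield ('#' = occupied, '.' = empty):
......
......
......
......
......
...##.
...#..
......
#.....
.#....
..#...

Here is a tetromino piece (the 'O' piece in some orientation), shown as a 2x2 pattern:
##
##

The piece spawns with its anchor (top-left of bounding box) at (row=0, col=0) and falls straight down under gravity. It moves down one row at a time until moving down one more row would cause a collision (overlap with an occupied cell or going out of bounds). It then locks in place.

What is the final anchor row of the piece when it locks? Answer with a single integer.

Answer: 6

Derivation:
Spawn at (row=0, col=0). Try each row:
  row 0: fits
  row 1: fits
  row 2: fits
  row 3: fits
  row 4: fits
  row 5: fits
  row 6: fits
  row 7: blocked -> lock at row 6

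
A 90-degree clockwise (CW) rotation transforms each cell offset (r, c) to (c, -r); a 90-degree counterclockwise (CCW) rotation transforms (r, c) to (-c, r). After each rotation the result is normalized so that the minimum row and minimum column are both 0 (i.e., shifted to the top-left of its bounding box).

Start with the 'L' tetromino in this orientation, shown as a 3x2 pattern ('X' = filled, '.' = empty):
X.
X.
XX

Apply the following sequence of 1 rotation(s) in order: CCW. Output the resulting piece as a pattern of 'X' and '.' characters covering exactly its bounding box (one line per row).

Start:
X.
X.
XX
After rotation 1 (CCW):
..X
XXX

Answer: ..X
XXX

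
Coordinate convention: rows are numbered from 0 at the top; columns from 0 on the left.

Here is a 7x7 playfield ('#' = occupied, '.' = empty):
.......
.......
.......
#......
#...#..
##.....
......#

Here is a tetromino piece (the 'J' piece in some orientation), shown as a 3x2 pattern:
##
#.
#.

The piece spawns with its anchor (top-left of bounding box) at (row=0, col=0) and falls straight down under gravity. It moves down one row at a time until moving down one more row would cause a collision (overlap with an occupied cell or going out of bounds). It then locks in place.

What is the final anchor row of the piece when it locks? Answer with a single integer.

Spawn at (row=0, col=0). Try each row:
  row 0: fits
  row 1: blocked -> lock at row 0

Answer: 0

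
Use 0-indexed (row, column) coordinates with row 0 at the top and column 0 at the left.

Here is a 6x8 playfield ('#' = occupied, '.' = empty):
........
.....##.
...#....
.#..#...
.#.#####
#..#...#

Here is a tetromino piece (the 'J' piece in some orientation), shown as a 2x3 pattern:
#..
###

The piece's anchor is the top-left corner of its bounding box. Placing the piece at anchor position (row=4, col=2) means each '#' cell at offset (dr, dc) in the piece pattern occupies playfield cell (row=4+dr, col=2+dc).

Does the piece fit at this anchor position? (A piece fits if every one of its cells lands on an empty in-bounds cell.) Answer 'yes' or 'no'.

Check each piece cell at anchor (4, 2):
  offset (0,0) -> (4,2): empty -> OK
  offset (1,0) -> (5,2): empty -> OK
  offset (1,1) -> (5,3): occupied ('#') -> FAIL
  offset (1,2) -> (5,4): empty -> OK
All cells valid: no

Answer: no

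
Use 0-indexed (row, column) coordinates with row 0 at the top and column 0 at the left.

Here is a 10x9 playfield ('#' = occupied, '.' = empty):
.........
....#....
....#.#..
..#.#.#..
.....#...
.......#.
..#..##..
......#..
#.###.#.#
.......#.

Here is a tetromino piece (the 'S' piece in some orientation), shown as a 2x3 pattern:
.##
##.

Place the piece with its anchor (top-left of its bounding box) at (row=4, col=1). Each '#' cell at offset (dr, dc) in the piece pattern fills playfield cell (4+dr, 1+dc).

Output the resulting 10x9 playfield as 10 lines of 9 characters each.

Answer: .........
....#....
....#.#..
..#.#.#..
..##.#...
.##....#.
..#..##..
......#..
#.###.#.#
.......#.

Derivation:
Fill (4+0,1+1) = (4,2)
Fill (4+0,1+2) = (4,3)
Fill (4+1,1+0) = (5,1)
Fill (4+1,1+1) = (5,2)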